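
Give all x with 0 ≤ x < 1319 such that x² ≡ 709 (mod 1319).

Since 1319 ≡ 3 (mod 4), a square root of 709 is 709^((1319+1)/4) = 709^330 mod 1319.
Repeated squaring: 709^2≡142, 709^4≡379, 709^8≡1189, 709^16≡1072, 709^32≡335, 709^64≡110, 709^128≡229, 709^256≡1000 (mod 1319).
709^330 = 709^(256+64+8+2) ≡ 500 (mod 1319).
Check: 500² = 250000 ≡ 709 (mod 1319). The two roots are 500 and 819.

500, 819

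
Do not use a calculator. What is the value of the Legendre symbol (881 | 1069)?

Reciprocity: 881 ≡ 1 and 1069 ≡ 1 (mod 4), so (881/1069) = +(1069/881).
Reduce top mod 881: now compute (188/881).
Pull out 2^2: since 881 ≡ 1 (mod 8), (2/881) = +1, so (2/881)^2 = +1.
Reciprocity: 47 ≡ 3 and 881 ≡ 1 (mod 4), so (47/881) = +(881/47).
Reduce top mod 47: now compute (35/47).
Reciprocity: 35 ≡ 3 and 47 ≡ 3 (mod 4), so (35/47) = −(47/35).
Reduce top mod 35: now compute (12/35).
Pull out 2^2: since 35 ≡ 3 (mod 8), (2/35) = -1, so (2/35)^2 = +1.
Reciprocity: 3 ≡ 3 and 35 ≡ 3 (mod 4), so (3/35) = −(35/3).
Reduce top mod 3: now compute (2/3).
Pull out 2: since 3 ≡ 3 (mod 8), (2/3) = -1.
Reached (1/3) = 1. Collecting the sign flips along the way, the symbol is -1.

-1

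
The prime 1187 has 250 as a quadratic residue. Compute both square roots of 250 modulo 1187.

Since 1187 ≡ 3 (mod 4), a square root of 250 is 250^((1187+1)/4) = 250^297 mod 1187.
Repeated squaring: 250^2≡776, 250^4≡367, 250^8≡558, 250^16≡370, 250^32≡395, 250^64≡528, 250^128≡1026, 250^256≡994 (mod 1187).
250^297 = 250^(256+32+8+1) ≡ 373 (mod 1187).
Check: 373² = 139129 ≡ 250 (mod 1187). The two roots are 373 and 814.

373, 814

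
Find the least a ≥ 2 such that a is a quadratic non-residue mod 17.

3

(2/17) = +1, so 2 is a residue.
(3/17) = −1, so 3 is the smallest positive non-residue mod 17.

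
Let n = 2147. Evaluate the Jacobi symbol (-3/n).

-1

First reduce: -3 ≡ 2144 (mod 2147).
Pull out 2^5: since 2147 ≡ 3 (mod 8), (2/2147) = -1, so (2/2147)^5 = -1.
Reciprocity: 67 ≡ 3 and 2147 ≡ 3 (mod 4), so (67/2147) = −(2147/67).
Reduce top mod 67: now compute (3/67).
Reciprocity: 3 ≡ 3 and 67 ≡ 3 (mod 4), so (3/67) = −(67/3).
Reduce top mod 3: now compute (1/3).
Reached (1/3) = 1. Collecting the sign flips along the way, the symbol is -1.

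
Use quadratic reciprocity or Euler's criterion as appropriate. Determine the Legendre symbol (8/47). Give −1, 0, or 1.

1

Pull out 2^3: since 47 ≡ 7 (mod 8), (2/47) = +1, so (2/47)^3 = +1.
Reached (1/47) = 1. Collecting the sign flips along the way, the symbol is +1.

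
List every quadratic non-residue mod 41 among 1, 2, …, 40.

Square k = 1,…,20 (k and 41−k give the same square):
1²=1, 2²=4, 3²=9, 4²=16, 5²=25, 6²=36, 7²≡8, 8²≡23, 9²≡40, 10²≡18, 11²≡39, 12²≡21, 13²≡5, 14²≡32, 15²≡20, 16²≡10, 17²≡2, 18²≡37, 19²≡33, 20²≡31 (mod 41).
The residues are {1, 2, 4, 5, 8, 9, 10, 16, 18, 20, 21, 23, 25, 31, 32, 33, 36, 37, 39, 40}; the non-residues are the remaining 20 nonzero classes.

3,6,7,11,12,13,14,15,17,19,22,24,26,27,28,29,30,34,35,38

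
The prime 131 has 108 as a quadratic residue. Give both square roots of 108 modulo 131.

34, 97

Since 131 ≡ 3 (mod 4), a square root of 108 is 108^((131+1)/4) = 108^33 mod 131.
Repeated squaring: 108^2≡5, 108^4≡25, 108^8≡101, 108^16≡114, 108^32≡27 (mod 131).
108^33 = 108^(32+1) ≡ 34 (mod 131).
Check: 34² = 1156 ≡ 108 (mod 131). The two roots are 34 and 97.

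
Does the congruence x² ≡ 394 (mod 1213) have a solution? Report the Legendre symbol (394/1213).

1

Pull out 2: since 1213 ≡ 5 (mod 8), (2/1213) = -1.
Reciprocity: 197 ≡ 1 and 1213 ≡ 1 (mod 4), so (197/1213) = +(1213/197).
Reduce top mod 197: now compute (31/197).
Reciprocity: 31 ≡ 3 and 197 ≡ 1 (mod 4), so (31/197) = +(197/31).
Reduce top mod 31: now compute (11/31).
Reciprocity: 11 ≡ 3 and 31 ≡ 3 (mod 4), so (11/31) = −(31/11).
Reduce top mod 11: now compute (9/11).
Reciprocity: 9 ≡ 1 and 11 ≡ 3 (mod 4), so (9/11) = +(11/9).
Reduce top mod 9: now compute (2/9).
Pull out 2: since 9 ≡ 1 (mod 8), (2/9) = +1.
Reached (1/9) = 1. Collecting the sign flips along the way, the symbol is +1.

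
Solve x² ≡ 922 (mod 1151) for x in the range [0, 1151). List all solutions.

Since 1151 ≡ 3 (mod 4), a square root of 922 is 922^((1151+1)/4) = 922^288 mod 1151.
Repeated squaring: 922^2≡646, 922^4≡654, 922^8≡695, 922^16≡756, 922^32≡640, 922^64≡995, 922^128≡165, 922^256≡752 (mod 1151).
922^288 = 922^(256+32) ≡ 162 (mod 1151).
Check: 162² = 26244 ≡ 922 (mod 1151). The two roots are 162 and 989.

162, 989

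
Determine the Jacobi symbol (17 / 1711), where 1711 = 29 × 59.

Reciprocity: 17 ≡ 1 and 1711 ≡ 3 (mod 4), so (17/1711) = +(1711/17).
Reduce top mod 17: now compute (11/17).
Reciprocity: 11 ≡ 3 and 17 ≡ 1 (mod 4), so (11/17) = +(17/11).
Reduce top mod 11: now compute (6/11).
Pull out 2: since 11 ≡ 3 (mod 8), (2/11) = -1.
Reciprocity: 3 ≡ 3 and 11 ≡ 3 (mod 4), so (3/11) = −(11/3).
Reduce top mod 3: now compute (2/3).
Pull out 2: since 3 ≡ 3 (mod 8), (2/3) = -1.
Reached (1/3) = 1. Collecting the sign flips along the way, the symbol is -1.

-1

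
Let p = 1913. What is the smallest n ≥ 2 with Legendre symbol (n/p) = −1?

(2/1913) = +1, so 2 is a residue.
(3/1913) = −1, so 3 is the smallest positive non-residue mod 1913.

3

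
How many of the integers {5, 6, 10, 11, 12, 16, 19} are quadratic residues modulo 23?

(5/23) = -1 → non-residue.
(6/23) = +1 → QR.
(10/23) = -1 → non-residue.
(11/23) = -1 → non-residue.
(12/23) = +1 → QR.
(16/23) = +1 → QR.
(19/23) = -1 → non-residue.
Total quadratic residues among the 7: 3.

3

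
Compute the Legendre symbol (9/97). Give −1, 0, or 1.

Reciprocity: 9 ≡ 1 and 97 ≡ 1 (mod 4), so (9/97) = +(97/9).
Reduce top mod 9: now compute (7/9).
Reciprocity: 7 ≡ 3 and 9 ≡ 1 (mod 4), so (7/9) = +(9/7).
Reduce top mod 7: now compute (2/7).
Pull out 2: since 7 ≡ 7 (mod 8), (2/7) = +1.
Reached (1/7) = 1. Collecting the sign flips along the way, the symbol is +1.

1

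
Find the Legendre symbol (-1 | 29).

First reduce: -1 ≡ 28 (mod 29).
Pull out 2^2: since 29 ≡ 5 (mod 8), (2/29) = -1, so (2/29)^2 = +1.
Reciprocity: 7 ≡ 3 and 29 ≡ 1 (mod 4), so (7/29) = +(29/7).
Reduce top mod 7: now compute (1/7).
Reached (1/7) = 1. Collecting the sign flips along the way, the symbol is +1.

1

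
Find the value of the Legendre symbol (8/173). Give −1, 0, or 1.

-1

Pull out 2^3: since 173 ≡ 5 (mod 8), (2/173) = -1, so (2/173)^3 = -1.
Reached (1/173) = 1. Collecting the sign flips along the way, the symbol is -1.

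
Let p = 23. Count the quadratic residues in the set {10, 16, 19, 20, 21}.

(10/23) = -1 → non-residue.
(16/23) = +1 → QR.
(19/23) = -1 → non-residue.
(20/23) = -1 → non-residue.
(21/23) = -1 → non-residue.
Total quadratic residues among the 5: 1.

1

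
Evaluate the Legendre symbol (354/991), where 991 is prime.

-1

Pull out 2: since 991 ≡ 7 (mod 8), (2/991) = +1.
Reciprocity: 177 ≡ 1 and 991 ≡ 3 (mod 4), so (177/991) = +(991/177).
Reduce top mod 177: now compute (106/177).
Pull out 2: since 177 ≡ 1 (mod 8), (2/177) = +1.
Reciprocity: 53 ≡ 1 and 177 ≡ 1 (mod 4), so (53/177) = +(177/53).
Reduce top mod 53: now compute (18/53).
Pull out 2: since 53 ≡ 5 (mod 8), (2/53) = -1.
Reciprocity: 9 ≡ 1 and 53 ≡ 1 (mod 4), so (9/53) = +(53/9).
Reduce top mod 9: now compute (8/9).
Pull out 2^3: since 9 ≡ 1 (mod 8), (2/9) = +1, so (2/9)^3 = +1.
Reached (1/9) = 1. Collecting the sign flips along the way, the symbol is -1.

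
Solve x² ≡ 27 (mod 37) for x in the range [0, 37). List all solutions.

37 ≡ 1 (mod 4), so we find a root by search.
Trying successive values, 8² = 64 ≡ 27 (mod 37). The other root is 37 − 8 = 29.

8, 29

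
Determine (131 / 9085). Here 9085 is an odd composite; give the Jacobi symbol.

1

Reciprocity: 131 ≡ 3 and 9085 ≡ 1 (mod 4), so (131/9085) = +(9085/131).
Reduce top mod 131: now compute (46/131).
Pull out 2: since 131 ≡ 3 (mod 8), (2/131) = -1.
Reciprocity: 23 ≡ 3 and 131 ≡ 3 (mod 4), so (23/131) = −(131/23).
Reduce top mod 23: now compute (16/23).
Pull out 2^4: since 23 ≡ 7 (mod 8), (2/23) = +1, so (2/23)^4 = +1.
Reached (1/23) = 1. Collecting the sign flips along the way, the symbol is +1.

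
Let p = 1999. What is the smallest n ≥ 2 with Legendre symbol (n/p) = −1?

3

(2/1999) = +1, so 2 is a residue.
(3/1999) = −1, so 3 is the smallest positive non-residue mod 1999.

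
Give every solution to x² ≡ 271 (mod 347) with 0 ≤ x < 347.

74, 273

Since 347 ≡ 3 (mod 4), a square root of 271 is 271^((347+1)/4) = 271^87 mod 347.
Repeated squaring: 271^2≡224, 271^4≡208, 271^8≡236, 271^16≡176, 271^32≡93, 271^64≡321 (mod 347).
271^87 = 271^(64+16+4+2+1) ≡ 74 (mod 347).
Check: 74² = 5476 ≡ 271 (mod 347). The two roots are 74 and 273.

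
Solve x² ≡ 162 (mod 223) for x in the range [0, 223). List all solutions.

Since 223 ≡ 3 (mod 4), a square root of 162 is 162^((223+1)/4) = 162^56 mod 223.
Repeated squaring: 162^2≡153, 162^4≡217, 162^8≡36, 162^16≡181, 162^32≡203 (mod 223).
162^56 = 162^(32+16+8) ≡ 135 (mod 223).
Check: 135² = 18225 ≡ 162 (mod 223). The two roots are 88 and 135.

88, 135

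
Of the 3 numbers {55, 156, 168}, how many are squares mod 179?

2

(55/179) = -1 → non-residue.
(156/179) = +1 → QR.
(168/179) = +1 → QR.
Total quadratic residues among the 3: 2.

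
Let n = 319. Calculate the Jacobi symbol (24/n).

Pull out 2^3: since 319 ≡ 7 (mod 8), (2/319) = +1, so (2/319)^3 = +1.
Reciprocity: 3 ≡ 3 and 319 ≡ 3 (mod 4), so (3/319) = −(319/3).
Reduce top mod 3: now compute (1/3).
Reached (1/3) = 1. Collecting the sign flips along the way, the symbol is -1.

-1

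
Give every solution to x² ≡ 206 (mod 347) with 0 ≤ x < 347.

Since 347 ≡ 3 (mod 4), a square root of 206 is 206^((347+1)/4) = 206^87 mod 347.
Repeated squaring: 206^2≡102, 206^4≡341, 206^8≡36, 206^16≡255, 206^32≡136, 206^64≡105 (mod 347).
206^87 = 206^(64+16+4+2+1) ≡ 30 (mod 347).
Check: 30² = 900 ≡ 206 (mod 347). The two roots are 30 and 317.

30, 317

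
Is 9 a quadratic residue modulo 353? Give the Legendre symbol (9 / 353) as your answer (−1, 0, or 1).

Reciprocity: 9 ≡ 1 and 353 ≡ 1 (mod 4), so (9/353) = +(353/9).
Reduce top mod 9: now compute (2/9).
Pull out 2: since 9 ≡ 1 (mod 8), (2/9) = +1.
Reached (1/9) = 1. Collecting the sign flips along the way, the symbol is +1.

1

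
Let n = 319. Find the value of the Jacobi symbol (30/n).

-1

Pull out 2: since 319 ≡ 7 (mod 8), (2/319) = +1.
Reciprocity: 15 ≡ 3 and 319 ≡ 3 (mod 4), so (15/319) = −(319/15).
Reduce top mod 15: now compute (4/15).
Pull out 2^2: since 15 ≡ 7 (mod 8), (2/15) = +1, so (2/15)^2 = +1.
Reached (1/15) = 1. Collecting the sign flips along the way, the symbol is -1.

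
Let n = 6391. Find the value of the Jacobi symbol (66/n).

Pull out 2: since 6391 ≡ 7 (mod 8), (2/6391) = +1.
Reciprocity: 33 ≡ 1 and 6391 ≡ 3 (mod 4), so (33/6391) = +(6391/33).
Reduce top mod 33: now compute (22/33).
Pull out 2: since 33 ≡ 1 (mod 8), (2/33) = +1.
Reciprocity: 11 ≡ 3 and 33 ≡ 1 (mod 4), so (11/33) = +(33/11).
Reduce top mod 11: now compute (0/11).
Top reduces to 0: gcd > 1, so the symbol is 0.

0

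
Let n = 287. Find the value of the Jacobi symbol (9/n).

Reciprocity: 9 ≡ 1 and 287 ≡ 3 (mod 4), so (9/287) = +(287/9).
Reduce top mod 9: now compute (8/9).
Pull out 2^3: since 9 ≡ 1 (mod 8), (2/9) = +1, so (2/9)^3 = +1.
Reached (1/9) = 1. Collecting the sign flips along the way, the symbol is +1.

1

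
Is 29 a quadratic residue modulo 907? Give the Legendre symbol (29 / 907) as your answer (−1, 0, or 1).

-1

Reciprocity: 29 ≡ 1 and 907 ≡ 3 (mod 4), so (29/907) = +(907/29).
Reduce top mod 29: now compute (8/29).
Pull out 2^3: since 29 ≡ 5 (mod 8), (2/29) = -1, so (2/29)^3 = -1.
Reached (1/29) = 1. Collecting the sign flips along the way, the symbol is -1.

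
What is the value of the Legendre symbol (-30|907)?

1

Euler's criterion: (-30/907) ≡ 877^453 (mod 907).
877^2 ≡ 900 (mod 907)
877^4 ≡ 49 (mod 907)
877^8 ≡ 587 (mod 907)
877^16 ≡ 816 (mod 907)
877^32 ≡ 118 (mod 907)
877^64 ≡ 319 (mod 907)
877^128 ≡ 177 (mod 907)
877^256 ≡ 491 (mod 907)
877^453 = 877^(256+128+64+4+1) ≡ 1 (mod 907).
Result is 1, so (-30/907) = 1.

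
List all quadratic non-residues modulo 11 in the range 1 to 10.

Square k = 1,…,5 (k and 11−k give the same square):
1²=1, 2²=4, 3²=9, 4²≡5, 5²≡3 (mod 11).
The residues are {1, 3, 4, 5, 9}; the non-residues are the remaining 5 nonzero classes.

2, 6, 7, 8, 10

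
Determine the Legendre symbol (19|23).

Reciprocity: 19 ≡ 3 and 23 ≡ 3 (mod 4), so (19/23) = −(23/19).
Reduce top mod 19: now compute (4/19).
Pull out 2^2: since 19 ≡ 3 (mod 8), (2/19) = -1, so (2/19)^2 = +1.
Reached (1/19) = 1. Collecting the sign flips along the way, the symbol is -1.

-1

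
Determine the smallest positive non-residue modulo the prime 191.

7

(2/191) = +1, so 2 is a residue.
(3/191) = +1, so 3 is a residue.
(4/191) = +1, so 4 is a residue.
(5/191) = +1, so 5 is a residue.
(6/191) = +1, so 6 is a residue.
(7/191) = −1, so 7 is the smallest positive non-residue mod 191.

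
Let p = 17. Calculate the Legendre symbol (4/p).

1

Pull out 2^2: since 17 ≡ 1 (mod 8), (2/17) = +1, so (2/17)^2 = +1.
Reached (1/17) = 1. Collecting the sign flips along the way, the symbol is +1.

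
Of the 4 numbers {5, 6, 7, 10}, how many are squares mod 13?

1

(5/13) = -1 → non-residue.
(6/13) = -1 → non-residue.
(7/13) = -1 → non-residue.
(10/13) = +1 → QR.
Total quadratic residues among the 4: 1.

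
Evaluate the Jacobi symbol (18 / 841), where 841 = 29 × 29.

1

Pull out 2: since 841 ≡ 1 (mod 8), (2/841) = +1.
Reciprocity: 9 ≡ 1 and 841 ≡ 1 (mod 4), so (9/841) = +(841/9).
Reduce top mod 9: now compute (4/9).
Pull out 2^2: since 9 ≡ 1 (mod 8), (2/9) = +1, so (2/9)^2 = +1.
Reached (1/9) = 1. Collecting the sign flips along the way, the symbol is +1.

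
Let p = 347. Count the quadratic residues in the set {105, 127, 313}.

(105/347) = +1 → QR.
(127/347) = +1 → QR.
(313/347) = -1 → non-residue.
Total quadratic residues among the 3: 2.

2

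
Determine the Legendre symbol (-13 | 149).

First reduce: -13 ≡ 136 (mod 149).
Pull out 2^3: since 149 ≡ 5 (mod 8), (2/149) = -1, so (2/149)^3 = -1.
Reciprocity: 17 ≡ 1 and 149 ≡ 1 (mod 4), so (17/149) = +(149/17).
Reduce top mod 17: now compute (13/17).
Reciprocity: 13 ≡ 1 and 17 ≡ 1 (mod 4), so (13/17) = +(17/13).
Reduce top mod 13: now compute (4/13).
Pull out 2^2: since 13 ≡ 5 (mod 8), (2/13) = -1, so (2/13)^2 = +1.
Reached (1/13) = 1. Collecting the sign flips along the way, the symbol is -1.

-1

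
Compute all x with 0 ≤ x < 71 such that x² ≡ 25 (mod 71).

5, 66

Since 71 ≡ 3 (mod 4), a square root of 25 is 25^((71+1)/4) = 25^18 mod 71.
Repeated squaring: 25^2≡57, 25^4≡54, 25^8≡5, 25^16≡25 (mod 71).
25^18 = 25^(16+2) ≡ 5 (mod 71).
Check: 5² = 25 ≡ 25 (mod 71). The two roots are 5 and 66.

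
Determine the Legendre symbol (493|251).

First reduce: 493 ≡ 242 (mod 251).
Pull out 2: since 251 ≡ 3 (mod 8), (2/251) = -1.
Reciprocity: 121 ≡ 1 and 251 ≡ 3 (mod 4), so (121/251) = +(251/121).
Reduce top mod 121: now compute (9/121).
Reciprocity: 9 ≡ 1 and 121 ≡ 1 (mod 4), so (9/121) = +(121/9).
Reduce top mod 9: now compute (4/9).
Pull out 2^2: since 9 ≡ 1 (mod 8), (2/9) = +1, so (2/9)^2 = +1.
Reached (1/9) = 1. Collecting the sign flips along the way, the symbol is -1.

-1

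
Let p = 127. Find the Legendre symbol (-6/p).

1

First reduce: -6 ≡ 121 (mod 127).
Reciprocity: 121 ≡ 1 and 127 ≡ 3 (mod 4), so (121/127) = +(127/121).
Reduce top mod 121: now compute (6/121).
Pull out 2: since 121 ≡ 1 (mod 8), (2/121) = +1.
Reciprocity: 3 ≡ 3 and 121 ≡ 1 (mod 4), so (3/121) = +(121/3).
Reduce top mod 3: now compute (1/3).
Reached (1/3) = 1. Collecting the sign flips along the way, the symbol is +1.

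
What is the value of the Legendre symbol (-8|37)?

-1

Euler's criterion: (-8/37) ≡ 29^18 (mod 37).
29^2 ≡ 27 (mod 37)
29^4 ≡ 26 (mod 37)
29^8 ≡ 10 (mod 37)
29^16 ≡ 26 (mod 37)
29^18 = 29^(16+2) ≡ 36 (mod 37).
Result is 36 ≡ −1, so (-8/37) = −1.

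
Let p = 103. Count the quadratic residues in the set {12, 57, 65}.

0

(12/103) = -1 → non-residue.
(57/103) = -1 → non-residue.
(65/103) = -1 → non-residue.
Total quadratic residues among the 3: 0.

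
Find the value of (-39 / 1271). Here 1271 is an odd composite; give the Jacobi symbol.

-1

First reduce: -39 ≡ 1232 (mod 1271).
Pull out 2^4: since 1271 ≡ 7 (mod 8), (2/1271) = +1, so (2/1271)^4 = +1.
Reciprocity: 77 ≡ 1 and 1271 ≡ 3 (mod 4), so (77/1271) = +(1271/77).
Reduce top mod 77: now compute (39/77).
Reciprocity: 39 ≡ 3 and 77 ≡ 1 (mod 4), so (39/77) = +(77/39).
Reduce top mod 39: now compute (38/39).
Pull out 2: since 39 ≡ 7 (mod 8), (2/39) = +1.
Reciprocity: 19 ≡ 3 and 39 ≡ 3 (mod 4), so (19/39) = −(39/19).
Reduce top mod 19: now compute (1/19).
Reached (1/19) = 1. Collecting the sign flips along the way, the symbol is -1.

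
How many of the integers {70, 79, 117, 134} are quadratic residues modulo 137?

0

(70/137) = -1 → non-residue.
(79/137) = -1 → non-residue.
(117/137) = -1 → non-residue.
(134/137) = -1 → non-residue.
Total quadratic residues among the 4: 0.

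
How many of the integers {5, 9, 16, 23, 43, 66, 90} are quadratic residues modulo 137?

2

(5/137) = -1 → non-residue.
(9/137) = +1 → QR.
(16/137) = +1 → QR.
(23/137) = -1 → non-residue.
(43/137) = -1 → non-residue.
(66/137) = -1 → non-residue.
(90/137) = -1 → non-residue.
Total quadratic residues among the 7: 2.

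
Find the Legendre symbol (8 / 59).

-1

Pull out 2^3: since 59 ≡ 3 (mod 8), (2/59) = -1, so (2/59)^3 = -1.
Reached (1/59) = 1. Collecting the sign flips along the way, the symbol is -1.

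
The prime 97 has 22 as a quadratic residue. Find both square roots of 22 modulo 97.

33, 64

97 ≡ 1 (mod 4), so we find a root by search.
Trying successive values, 33² = 1089 ≡ 22 (mod 97). The other root is 97 − 33 = 64.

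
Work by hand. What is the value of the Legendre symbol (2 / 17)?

Pull out 2: since 17 ≡ 1 (mod 8), (2/17) = +1.
Reached (1/17) = 1. Collecting the sign flips along the way, the symbol is +1.

1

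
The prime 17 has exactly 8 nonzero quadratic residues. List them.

Square k = 1,…,8 (k and 17−k give the same square):
1²=1, 2²=4, 3²=9, 4²=16, 5²≡8, 6²≡2, 7²≡15, 8²≡13 (mod 17).
So the quadratic residues mod 17 are {1, 2, 4, 8, 9, 13, 15, 16}.

1, 2, 4, 8, 9, 13, 15, 16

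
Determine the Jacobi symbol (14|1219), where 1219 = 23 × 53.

1

Pull out 2: since 1219 ≡ 3 (mod 8), (2/1219) = -1.
Reciprocity: 7 ≡ 3 and 1219 ≡ 3 (mod 4), so (7/1219) = −(1219/7).
Reduce top mod 7: now compute (1/7).
Reached (1/7) = 1. Collecting the sign flips along the way, the symbol is +1.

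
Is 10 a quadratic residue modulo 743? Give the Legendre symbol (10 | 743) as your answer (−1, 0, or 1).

-1

Euler's criterion: (10/743) ≡ 10^371 (mod 743).
10^2 ≡ 100 (mod 743)
10^4 ≡ 341 (mod 743)
10^8 ≡ 373 (mod 743)
10^16 ≡ 188 (mod 743)
10^32 ≡ 423 (mod 743)
10^64 ≡ 609 (mod 743)
10^128 ≡ 124 (mod 743)
10^256 ≡ 516 (mod 743)
10^371 = 10^(256+64+32+16+2+1) ≡ 742 (mod 743).
Result is 742 ≡ −1, so (10/743) = −1.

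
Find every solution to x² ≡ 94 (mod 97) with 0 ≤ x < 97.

97 ≡ 1 (mod 4), so we find a root by search.
Trying successive values, 26² = 676 ≡ 94 (mod 97). The other root is 97 − 26 = 71.

26, 71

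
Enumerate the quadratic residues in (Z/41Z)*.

Square k = 1,…,20 (k and 41−k give the same square):
1²=1, 2²=4, 3²=9, 4²=16, 5²=25, 6²=36, 7²≡8, 8²≡23, 9²≡40, 10²≡18, 11²≡39, 12²≡21, 13²≡5, 14²≡32, 15²≡20, 16²≡10, 17²≡2, 18²≡37, 19²≡33, 20²≡31 (mod 41).
So the quadratic residues mod 41 are {1, 2, 4, 5, 8, 9, 10, 16, 18, 20, 21, 23, 25, 31, 32, 33, 36, 37, 39, 40}.

1, 2, 4, 5, 8, 9, 10, 16, 18, 20, 21, 23, 25, 31, 32, 33, 36, 37, 39, 40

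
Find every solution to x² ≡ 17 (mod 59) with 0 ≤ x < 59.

28, 31

Since 59 ≡ 3 (mod 4), a square root of 17 is 17^((59+1)/4) = 17^15 mod 59.
Repeated squaring: 17^2≡53, 17^4≡36, 17^8≡57 (mod 59).
17^15 = 17^(8+4+2+1) ≡ 28 (mod 59).
Check: 28² = 784 ≡ 17 (mod 59). The two roots are 28 and 31.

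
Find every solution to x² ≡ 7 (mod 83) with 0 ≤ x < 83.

Since 83 ≡ 3 (mod 4), a square root of 7 is 7^((83+1)/4) = 7^21 mod 83.
Repeated squaring: 7^2≡49, 7^4≡77, 7^8≡36, 7^16≡51 (mod 83).
7^21 = 7^(16+4+1) ≡ 16 (mod 83).
Check: 16² = 256 ≡ 7 (mod 83). The two roots are 16 and 67.

16, 67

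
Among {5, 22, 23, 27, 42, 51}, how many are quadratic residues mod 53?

(5/53) = -1 → non-residue.
(22/53) = -1 → non-residue.
(23/53) = -1 → non-residue.
(27/53) = -1 → non-residue.
(42/53) = +1 → QR.
(51/53) = -1 → non-residue.
Total quadratic residues among the 6: 1.

1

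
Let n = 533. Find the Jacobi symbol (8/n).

-1

Pull out 2^3: since 533 ≡ 5 (mod 8), (2/533) = -1, so (2/533)^3 = -1.
Reached (1/533) = 1. Collecting the sign flips along the way, the symbol is -1.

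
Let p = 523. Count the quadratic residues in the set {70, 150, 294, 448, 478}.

(70/523) = +1 → QR.
(150/523) = +1 → QR.
(294/523) = +1 → QR.
(448/523) = +1 → QR.
(478/523) = +1 → QR.
Total quadratic residues among the 5: 5.

5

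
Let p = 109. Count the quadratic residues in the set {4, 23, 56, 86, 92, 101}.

(4/109) = +1 → QR.
(23/109) = -1 → non-residue.
(56/109) = -1 → non-residue.
(86/109) = -1 → non-residue.
(92/109) = -1 → non-residue.
(101/109) = -1 → non-residue.
Total quadratic residues among the 6: 1.

1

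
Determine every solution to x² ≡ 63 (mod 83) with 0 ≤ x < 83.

35, 48

Since 83 ≡ 3 (mod 4), a square root of 63 is 63^((83+1)/4) = 63^21 mod 83.
Repeated squaring: 63^2≡68, 63^4≡59, 63^8≡78, 63^16≡25 (mod 83).
63^21 = 63^(16+4+1) ≡ 48 (mod 83).
Check: 48² = 2304 ≡ 63 (mod 83). The two roots are 35 and 48.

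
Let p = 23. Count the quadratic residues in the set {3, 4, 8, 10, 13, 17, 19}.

4

(3/23) = +1 → QR.
(4/23) = +1 → QR.
(8/23) = +1 → QR.
(10/23) = -1 → non-residue.
(13/23) = +1 → QR.
(17/23) = -1 → non-residue.
(19/23) = -1 → non-residue.
Total quadratic residues among the 7: 4.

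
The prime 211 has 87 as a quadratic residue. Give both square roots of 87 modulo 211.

64, 147

Since 211 ≡ 3 (mod 4), a square root of 87 is 87^((211+1)/4) = 87^53 mod 211.
Repeated squaring: 87^2≡184, 87^4≡96, 87^8≡143, 87^16≡193, 87^32≡113 (mod 211).
87^53 = 87^(32+16+4+1) ≡ 64 (mod 211).
Check: 64² = 4096 ≡ 87 (mod 211). The two roots are 64 and 147.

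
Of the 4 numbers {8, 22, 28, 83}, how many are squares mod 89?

(8/89) = +1 → QR.
(22/89) = +1 → QR.
(28/89) = -1 → non-residue.
(83/89) = -1 → non-residue.
Total quadratic residues among the 4: 2.

2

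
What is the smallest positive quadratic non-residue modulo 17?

3

(2/17) = +1, so 2 is a residue.
(3/17) = −1, so 3 is the smallest positive non-residue mod 17.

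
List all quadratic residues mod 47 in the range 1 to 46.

1, 2, 3, 4, 6, 7, 8, 9, 12, 14, 16, 17, 18, 21, 24, 25, 27, 28, 32, 34, 36, 37, 42

Square k = 1,…,23 (k and 47−k give the same square):
1²=1, 2²=4, 3²=9, 4²=16, 5²=25, 6²=36, 7²≡2, 8²≡17, 9²≡34, 10²≡6, 11²≡27, 12²≡3, 13²≡28, 14²≡8, 15²≡37, 16²≡21, 17²≡7, 18²≡42, 19²≡32, 20²≡24, 21²≡18, 22²≡14, 23²≡12 (mod 47).
So the quadratic residues mod 47 are {1, 2, 3, 4, 6, 7, 8, 9, 12, 14, 16, 17, 18, 21, 24, 25, 27, 28, 32, 34, 36, 37, 42}.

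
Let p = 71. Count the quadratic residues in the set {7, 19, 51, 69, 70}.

1

(7/71) = -1 → non-residue.
(19/71) = +1 → QR.
(51/71) = -1 → non-residue.
(69/71) = -1 → non-residue.
(70/71) = -1 → non-residue.
Total quadratic residues among the 5: 1.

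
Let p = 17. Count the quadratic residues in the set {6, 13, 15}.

2

(6/17) = -1 → non-residue.
(13/17) = +1 → QR.
(15/17) = +1 → QR.
Total quadratic residues among the 3: 2.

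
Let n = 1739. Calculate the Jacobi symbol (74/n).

0

Pull out 2: since 1739 ≡ 3 (mod 8), (2/1739) = -1.
Reciprocity: 37 ≡ 1 and 1739 ≡ 3 (mod 4), so (37/1739) = +(1739/37).
Reduce top mod 37: now compute (0/37).
Top reduces to 0: gcd > 1, so the symbol is 0.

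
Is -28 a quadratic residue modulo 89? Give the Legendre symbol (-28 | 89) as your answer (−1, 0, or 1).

First reduce: -28 ≡ 61 (mod 89).
Reciprocity: 61 ≡ 1 and 89 ≡ 1 (mod 4), so (61/89) = +(89/61).
Reduce top mod 61: now compute (28/61).
Pull out 2^2: since 61 ≡ 5 (mod 8), (2/61) = -1, so (2/61)^2 = +1.
Reciprocity: 7 ≡ 3 and 61 ≡ 1 (mod 4), so (7/61) = +(61/7).
Reduce top mod 7: now compute (5/7).
Reciprocity: 5 ≡ 1 and 7 ≡ 3 (mod 4), so (5/7) = +(7/5).
Reduce top mod 5: now compute (2/5).
Pull out 2: since 5 ≡ 5 (mod 8), (2/5) = -1.
Reached (1/5) = 1. Collecting the sign flips along the way, the symbol is -1.

-1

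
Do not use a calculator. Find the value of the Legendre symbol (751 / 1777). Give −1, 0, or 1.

Reciprocity: 751 ≡ 3 and 1777 ≡ 1 (mod 4), so (751/1777) = +(1777/751).
Reduce top mod 751: now compute (275/751).
Reciprocity: 275 ≡ 3 and 751 ≡ 3 (mod 4), so (275/751) = −(751/275).
Reduce top mod 275: now compute (201/275).
Reciprocity: 201 ≡ 1 and 275 ≡ 3 (mod 4), so (201/275) = +(275/201).
Reduce top mod 201: now compute (74/201).
Pull out 2: since 201 ≡ 1 (mod 8), (2/201) = +1.
Reciprocity: 37 ≡ 1 and 201 ≡ 1 (mod 4), so (37/201) = +(201/37).
Reduce top mod 37: now compute (16/37).
Pull out 2^4: since 37 ≡ 5 (mod 8), (2/37) = -1, so (2/37)^4 = +1.
Reached (1/37) = 1. Collecting the sign flips along the way, the symbol is -1.

-1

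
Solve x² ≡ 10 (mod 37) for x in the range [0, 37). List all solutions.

11, 26

37 ≡ 1 (mod 4), so we find a root by search.
Trying successive values, 11² = 121 ≡ 10 (mod 37). The other root is 37 − 11 = 26.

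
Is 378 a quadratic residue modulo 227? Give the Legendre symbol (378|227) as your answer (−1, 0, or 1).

-1

Euler's criterion: (378/227) ≡ 151^113 (mod 227).
151^2 ≡ 101 (mod 227)
151^4 ≡ 213 (mod 227)
151^8 ≡ 196 (mod 227)
151^16 ≡ 53 (mod 227)
151^32 ≡ 85 (mod 227)
151^64 ≡ 188 (mod 227)
151^113 = 151^(64+32+16+1) ≡ 226 (mod 227).
Result is 226 ≡ −1, so (378/227) = −1.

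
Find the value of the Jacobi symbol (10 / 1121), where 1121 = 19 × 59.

Pull out 2: since 1121 ≡ 1 (mod 8), (2/1121) = +1.
Reciprocity: 5 ≡ 1 and 1121 ≡ 1 (mod 4), so (5/1121) = +(1121/5).
Reduce top mod 5: now compute (1/5).
Reached (1/5) = 1. Collecting the sign flips along the way, the symbol is +1.

1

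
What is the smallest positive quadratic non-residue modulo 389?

2

(2/389) = −1, so 2 is the smallest positive non-residue mod 389.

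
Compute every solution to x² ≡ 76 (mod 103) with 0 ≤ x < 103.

Since 103 ≡ 3 (mod 4), a square root of 76 is 76^((103+1)/4) = 76^26 mod 103.
Repeated squaring: 76^2≡8, 76^4≡64, 76^8≡79, 76^16≡61 (mod 103).
76^26 = 76^(16+8+2) ≡ 30 (mod 103).
Check: 30² = 900 ≡ 76 (mod 103). The two roots are 30 and 73.

30, 73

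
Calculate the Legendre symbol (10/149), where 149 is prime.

-1

Pull out 2: since 149 ≡ 5 (mod 8), (2/149) = -1.
Reciprocity: 5 ≡ 1 and 149 ≡ 1 (mod 4), so (5/149) = +(149/5).
Reduce top mod 5: now compute (4/5).
Pull out 2^2: since 5 ≡ 5 (mod 8), (2/5) = -1, so (2/5)^2 = +1.
Reached (1/5) = 1. Collecting the sign flips along the way, the symbol is -1.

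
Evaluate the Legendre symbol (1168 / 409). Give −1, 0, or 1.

-1

First reduce: 1168 ≡ 350 (mod 409).
Pull out 2: since 409 ≡ 1 (mod 8), (2/409) = +1.
Reciprocity: 175 ≡ 3 and 409 ≡ 1 (mod 4), so (175/409) = +(409/175).
Reduce top mod 175: now compute (59/175).
Reciprocity: 59 ≡ 3 and 175 ≡ 3 (mod 4), so (59/175) = −(175/59).
Reduce top mod 59: now compute (57/59).
Reciprocity: 57 ≡ 1 and 59 ≡ 3 (mod 4), so (57/59) = +(59/57).
Reduce top mod 57: now compute (2/57).
Pull out 2: since 57 ≡ 1 (mod 8), (2/57) = +1.
Reached (1/57) = 1. Collecting the sign flips along the way, the symbol is -1.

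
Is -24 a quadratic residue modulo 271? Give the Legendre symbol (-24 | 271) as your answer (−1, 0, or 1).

First reduce: -24 ≡ 247 (mod 271).
Reciprocity: 247 ≡ 3 and 271 ≡ 3 (mod 4), so (247/271) = −(271/247).
Reduce top mod 247: now compute (24/247).
Pull out 2^3: since 247 ≡ 7 (mod 8), (2/247) = +1, so (2/247)^3 = +1.
Reciprocity: 3 ≡ 3 and 247 ≡ 3 (mod 4), so (3/247) = −(247/3).
Reduce top mod 3: now compute (1/3).
Reached (1/3) = 1. Collecting the sign flips along the way, the symbol is +1.

1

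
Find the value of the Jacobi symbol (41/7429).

Reciprocity: 41 ≡ 1 and 7429 ≡ 1 (mod 4), so (41/7429) = +(7429/41).
Reduce top mod 41: now compute (8/41).
Pull out 2^3: since 41 ≡ 1 (mod 8), (2/41) = +1, so (2/41)^3 = +1.
Reached (1/41) = 1. Collecting the sign flips along the way, the symbol is +1.

1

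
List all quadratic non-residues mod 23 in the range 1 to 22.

Square k = 1,…,11 (k and 23−k give the same square):
1²=1, 2²=4, 3²=9, 4²=16, 5²≡2, 6²≡13, 7²≡3, 8²≡18, 9²≡12, 10²≡8, 11²≡6 (mod 23).
The residues are {1, 2, 3, 4, 6, 8, 9, 12, 13, 16, 18}; the non-residues are the remaining 11 nonzero classes.

5, 7, 10, 11, 14, 15, 17, 19, 20, 21, 22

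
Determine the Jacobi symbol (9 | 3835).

Reciprocity: 9 ≡ 1 and 3835 ≡ 3 (mod 4), so (9/3835) = +(3835/9).
Reduce top mod 9: now compute (1/9).
Reached (1/9) = 1. Collecting the sign flips along the way, the symbol is +1.

1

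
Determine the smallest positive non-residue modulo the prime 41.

(2/41) = +1, so 2 is a residue.
(3/41) = −1, so 3 is the smallest positive non-residue mod 41.

3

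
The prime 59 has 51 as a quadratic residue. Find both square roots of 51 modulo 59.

Since 59 ≡ 3 (mod 4), a square root of 51 is 51^((59+1)/4) = 51^15 mod 59.
Repeated squaring: 51^2≡5, 51^4≡25, 51^8≡35 (mod 59).
51^15 = 51^(8+4+2+1) ≡ 46 (mod 59).
Check: 46² = 2116 ≡ 51 (mod 59). The two roots are 13 and 46.

13, 46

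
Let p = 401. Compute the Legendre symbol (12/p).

-1

Pull out 2^2: since 401 ≡ 1 (mod 8), (2/401) = +1, so (2/401)^2 = +1.
Reciprocity: 3 ≡ 3 and 401 ≡ 1 (mod 4), so (3/401) = +(401/3).
Reduce top mod 3: now compute (2/3).
Pull out 2: since 3 ≡ 3 (mod 8), (2/3) = -1.
Reached (1/3) = 1. Collecting the sign flips along the way, the symbol is -1.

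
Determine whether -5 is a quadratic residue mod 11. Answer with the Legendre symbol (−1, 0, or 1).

-1

Euler's criterion: (-5/11) ≡ 6^5 (mod 11).
6^2 ≡ 3 (mod 11)
6^4 ≡ 9 (mod 11)
6^5 = 6^(4+1) ≡ 10 (mod 11).
Result is 10 ≡ −1, so (-5/11) = −1.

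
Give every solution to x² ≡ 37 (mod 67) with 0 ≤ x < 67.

Since 67 ≡ 3 (mod 4), a square root of 37 is 37^((67+1)/4) = 37^17 mod 67.
Repeated squaring: 37^2≡29, 37^4≡37, 37^8≡29, 37^16≡37 (mod 67).
37^17 = 37^(16+1) ≡ 29 (mod 67).
Check: 29² = 841 ≡ 37 (mod 67). The two roots are 29 and 38.

29, 38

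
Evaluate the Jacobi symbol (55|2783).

Reciprocity: 55 ≡ 3 and 2783 ≡ 3 (mod 4), so (55/2783) = −(2783/55).
Reduce top mod 55: now compute (33/55).
Reciprocity: 33 ≡ 1 and 55 ≡ 3 (mod 4), so (33/55) = +(55/33).
Reduce top mod 33: now compute (22/33).
Pull out 2: since 33 ≡ 1 (mod 8), (2/33) = +1.
Reciprocity: 11 ≡ 3 and 33 ≡ 1 (mod 4), so (11/33) = +(33/11).
Reduce top mod 11: now compute (0/11).
Top reduces to 0: gcd > 1, so the symbol is 0.

0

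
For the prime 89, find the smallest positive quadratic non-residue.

(2/89) = +1, so 2 is a residue.
(3/89) = −1, so 3 is the smallest positive non-residue mod 89.

3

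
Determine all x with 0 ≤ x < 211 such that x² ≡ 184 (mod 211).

87, 124

Since 211 ≡ 3 (mod 4), a square root of 184 is 184^((211+1)/4) = 184^53 mod 211.
Repeated squaring: 184^2≡96, 184^4≡143, 184^8≡193, 184^16≡113, 184^32≡109 (mod 211).
184^53 = 184^(32+16+4+1) ≡ 87 (mod 211).
Check: 87² = 7569 ≡ 184 (mod 211). The two roots are 87 and 124.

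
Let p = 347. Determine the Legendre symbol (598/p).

First reduce: 598 ≡ 251 (mod 347).
Reciprocity: 251 ≡ 3 and 347 ≡ 3 (mod 4), so (251/347) = −(347/251).
Reduce top mod 251: now compute (96/251).
Pull out 2^5: since 251 ≡ 3 (mod 8), (2/251) = -1, so (2/251)^5 = -1.
Reciprocity: 3 ≡ 3 and 251 ≡ 3 (mod 4), so (3/251) = −(251/3).
Reduce top mod 3: now compute (2/3).
Pull out 2: since 3 ≡ 3 (mod 8), (2/3) = -1.
Reached (1/3) = 1. Collecting the sign flips along the way, the symbol is +1.

1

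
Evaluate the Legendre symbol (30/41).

Pull out 2: since 41 ≡ 1 (mod 8), (2/41) = +1.
Reciprocity: 15 ≡ 3 and 41 ≡ 1 (mod 4), so (15/41) = +(41/15).
Reduce top mod 15: now compute (11/15).
Reciprocity: 11 ≡ 3 and 15 ≡ 3 (mod 4), so (11/15) = −(15/11).
Reduce top mod 11: now compute (4/11).
Pull out 2^2: since 11 ≡ 3 (mod 8), (2/11) = -1, so (2/11)^2 = +1.
Reached (1/11) = 1. Collecting the sign flips along the way, the symbol is -1.

-1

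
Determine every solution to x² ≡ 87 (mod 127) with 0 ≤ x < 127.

Since 127 ≡ 3 (mod 4), a square root of 87 is 87^((127+1)/4) = 87^32 mod 127.
Repeated squaring: 87^2≡76, 87^4≡61, 87^8≡38, 87^16≡47, 87^32≡50 (mod 127).
87^32 = 87^(32) ≡ 50 (mod 127).
Check: 50² = 2500 ≡ 87 (mod 127). The two roots are 50 and 77.

50, 77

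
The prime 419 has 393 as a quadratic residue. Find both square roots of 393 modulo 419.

Since 419 ≡ 3 (mod 4), a square root of 393 is 393^((419+1)/4) = 393^105 mod 419.
Repeated squaring: 393^2≡257, 393^4≡266, 393^8≡364, 393^16≡92, 393^32≡84, 393^64≡352 (mod 419).
393^105 = 393^(64+32+8+1) ≡ 112 (mod 419).
Check: 112² = 12544 ≡ 393 (mod 419). The two roots are 112 and 307.

112, 307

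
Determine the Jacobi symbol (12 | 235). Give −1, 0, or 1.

Pull out 2^2: since 235 ≡ 3 (mod 8), (2/235) = -1, so (2/235)^2 = +1.
Reciprocity: 3 ≡ 3 and 235 ≡ 3 (mod 4), so (3/235) = −(235/3).
Reduce top mod 3: now compute (1/3).
Reached (1/3) = 1. Collecting the sign flips along the way, the symbol is -1.

-1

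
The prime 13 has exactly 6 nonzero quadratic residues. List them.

Square k = 1,…,6 (k and 13−k give the same square):
1²=1, 2²=4, 3²=9, 4²≡3, 5²≡12, 6²≡10 (mod 13).
So the quadratic residues mod 13 are {1, 3, 4, 9, 10, 12}.

1,3,4,9,10,12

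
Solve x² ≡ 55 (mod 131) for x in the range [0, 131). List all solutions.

Since 131 ≡ 3 (mod 4), a square root of 55 is 55^((131+1)/4) = 55^33 mod 131.
Repeated squaring: 55^2≡12, 55^4≡13, 55^8≡38, 55^16≡3, 55^32≡9 (mod 131).
55^33 = 55^(32+1) ≡ 102 (mod 131).
Check: 102² = 10404 ≡ 55 (mod 131). The two roots are 29 and 102.

29, 102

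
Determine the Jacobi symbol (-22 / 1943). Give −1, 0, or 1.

-1

First reduce: -22 ≡ 1921 (mod 1943).
Reciprocity: 1921 ≡ 1 and 1943 ≡ 3 (mod 4), so (1921/1943) = +(1943/1921).
Reduce top mod 1921: now compute (22/1921).
Pull out 2: since 1921 ≡ 1 (mod 8), (2/1921) = +1.
Reciprocity: 11 ≡ 3 and 1921 ≡ 1 (mod 4), so (11/1921) = +(1921/11).
Reduce top mod 11: now compute (7/11).
Reciprocity: 7 ≡ 3 and 11 ≡ 3 (mod 4), so (7/11) = −(11/7).
Reduce top mod 7: now compute (4/7).
Pull out 2^2: since 7 ≡ 7 (mod 8), (2/7) = +1, so (2/7)^2 = +1.
Reached (1/7) = 1. Collecting the sign flips along the way, the symbol is -1.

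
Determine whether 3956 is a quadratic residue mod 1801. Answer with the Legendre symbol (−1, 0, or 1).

First reduce: 3956 ≡ 354 (mod 1801).
Pull out 2: since 1801 ≡ 1 (mod 8), (2/1801) = +1.
Reciprocity: 177 ≡ 1 and 1801 ≡ 1 (mod 4), so (177/1801) = +(1801/177).
Reduce top mod 177: now compute (31/177).
Reciprocity: 31 ≡ 3 and 177 ≡ 1 (mod 4), so (31/177) = +(177/31).
Reduce top mod 31: now compute (22/31).
Pull out 2: since 31 ≡ 7 (mod 8), (2/31) = +1.
Reciprocity: 11 ≡ 3 and 31 ≡ 3 (mod 4), so (11/31) = −(31/11).
Reduce top mod 11: now compute (9/11).
Reciprocity: 9 ≡ 1 and 11 ≡ 3 (mod 4), so (9/11) = +(11/9).
Reduce top mod 9: now compute (2/9).
Pull out 2: since 9 ≡ 1 (mod 8), (2/9) = +1.
Reached (1/9) = 1. Collecting the sign flips along the way, the symbol is -1.

-1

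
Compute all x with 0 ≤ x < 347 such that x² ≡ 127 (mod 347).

Since 347 ≡ 3 (mod 4), a square root of 127 is 127^((347+1)/4) = 127^87 mod 347.
Repeated squaring: 127^2≡167, 127^4≡129, 127^8≡332, 127^16≡225, 127^32≡310, 127^64≡328 (mod 347).
127^87 = 127^(64+16+4+2+1) ≡ 300 (mod 347).
Check: 300² = 90000 ≡ 127 (mod 347). The two roots are 47 and 300.

47, 300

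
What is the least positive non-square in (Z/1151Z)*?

(2/1151) = +1, so 2 is a residue.
(3/1151) = +1, so 3 is a residue.
(4/1151) = +1, so 4 is a residue.
(5/1151) = +1, so 5 is a residue.
(6/1151) = +1, so 6 is a residue.
(7/1151) = +1, so 7 is a residue.
(8/1151) = +1, so 8 is a residue.
(9/1151) = +1, so 9 is a residue.
(10/1151) = +1, so 10 is a residue.
(11/1151) = +1, so 11 is a residue.
(12/1151) = +1, so 12 is a residue.
(13/1151) = −1, so 13 is the smallest positive non-residue mod 1151.

13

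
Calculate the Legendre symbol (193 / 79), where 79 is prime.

-1

First reduce: 193 ≡ 35 (mod 79).
Reciprocity: 35 ≡ 3 and 79 ≡ 3 (mod 4), so (35/79) = −(79/35).
Reduce top mod 35: now compute (9/35).
Reciprocity: 9 ≡ 1 and 35 ≡ 3 (mod 4), so (9/35) = +(35/9).
Reduce top mod 9: now compute (8/9).
Pull out 2^3: since 9 ≡ 1 (mod 8), (2/9) = +1, so (2/9)^3 = +1.
Reached (1/9) = 1. Collecting the sign flips along the way, the symbol is -1.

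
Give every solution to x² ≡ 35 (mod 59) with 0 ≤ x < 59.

Since 59 ≡ 3 (mod 4), a square root of 35 is 35^((59+1)/4) = 35^15 mod 59.
Repeated squaring: 35^2≡45, 35^4≡19, 35^8≡7 (mod 59).
35^15 = 35^(8+4+2+1) ≡ 25 (mod 59).
Check: 25² = 625 ≡ 35 (mod 59). The two roots are 25 and 34.

25, 34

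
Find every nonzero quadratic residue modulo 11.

Square k = 1,…,5 (k and 11−k give the same square):
1²=1, 2²=4, 3²=9, 4²≡5, 5²≡3 (mod 11).
So the quadratic residues mod 11 are {1, 3, 4, 5, 9}.

1 3 4 5 9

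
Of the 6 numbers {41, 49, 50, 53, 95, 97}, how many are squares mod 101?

3

(41/101) = -1 → non-residue.
(49/101) = +1 → QR.
(50/101) = -1 → non-residue.
(53/101) = -1 → non-residue.
(95/101) = +1 → QR.
(97/101) = +1 → QR.
Total quadratic residues among the 6: 3.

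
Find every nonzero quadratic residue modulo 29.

1 4 5 6 7 9 13 16 20 22 23 24 25 28

Square k = 1,…,14 (k and 29−k give the same square):
1²=1, 2²=4, 3²=9, 4²=16, 5²=25, 6²≡7, 7²≡20, 8²≡6, 9²≡23, 10²≡13, 11²≡5, 12²≡28, 13²≡24, 14²≡22 (mod 29).
So the quadratic residues mod 29 are {1, 4, 5, 6, 7, 9, 13, 16, 20, 22, 23, 24, 25, 28}.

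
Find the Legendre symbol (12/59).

Pull out 2^2: since 59 ≡ 3 (mod 8), (2/59) = -1, so (2/59)^2 = +1.
Reciprocity: 3 ≡ 3 and 59 ≡ 3 (mod 4), so (3/59) = −(59/3).
Reduce top mod 3: now compute (2/3).
Pull out 2: since 3 ≡ 3 (mod 8), (2/3) = -1.
Reached (1/3) = 1. Collecting the sign flips along the way, the symbol is +1.

1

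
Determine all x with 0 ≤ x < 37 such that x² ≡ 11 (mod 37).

37 ≡ 1 (mod 4), so we find a root by search.
Trying successive values, 14² = 196 ≡ 11 (mod 37). The other root is 37 − 14 = 23.

14, 23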